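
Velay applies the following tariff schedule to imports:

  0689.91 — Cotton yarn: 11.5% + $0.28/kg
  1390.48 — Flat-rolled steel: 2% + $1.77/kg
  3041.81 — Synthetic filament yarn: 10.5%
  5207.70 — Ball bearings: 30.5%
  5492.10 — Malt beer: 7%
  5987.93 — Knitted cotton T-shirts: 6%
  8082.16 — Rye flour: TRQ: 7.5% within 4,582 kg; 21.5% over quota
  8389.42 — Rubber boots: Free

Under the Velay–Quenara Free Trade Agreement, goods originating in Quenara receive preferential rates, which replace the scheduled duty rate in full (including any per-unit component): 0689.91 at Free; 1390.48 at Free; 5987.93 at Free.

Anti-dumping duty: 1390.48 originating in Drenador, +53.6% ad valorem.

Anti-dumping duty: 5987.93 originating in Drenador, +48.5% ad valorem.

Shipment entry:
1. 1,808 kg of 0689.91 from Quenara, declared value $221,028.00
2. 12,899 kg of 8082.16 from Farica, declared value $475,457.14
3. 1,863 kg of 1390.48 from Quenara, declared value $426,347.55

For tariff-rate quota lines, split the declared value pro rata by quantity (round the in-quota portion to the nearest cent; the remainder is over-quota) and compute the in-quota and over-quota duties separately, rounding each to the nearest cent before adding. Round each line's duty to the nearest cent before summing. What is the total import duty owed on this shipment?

Line 1 (0689.91, Quenara, 1,808 kg, $221,028.00):
Base rate for 0689.91 is 11.5% + $0.28/kg.
Origin Quenara qualifies under the Velay–Quenara agreement and 0689.91 is covered: preferential rate Free applies instead.
Duty = $221,028.00 × 0% = $0.00.
Line 2 (8082.16, Farica, 12,899 kg, $475,457.14):
Code 8082.16 is under a tariff-rate quota (threshold 4,582 kg). In-quota: 4,582 kg at 7.5%; over-quota: 8,317 kg at 21.5%.
Pro-rata value split: in-quota = $475,457.14 × 4,582/12,899 = $168,892.52; over-quota = $475,457.14 − $168,892.52 = $306,564.62.
In-quota duty = $168,892.52 × 7.5% = $12,666.94. Over-quota duty = $306,564.62 × 21.5% = $65,911.39.
Line duty = $12,666.94 + $65,911.39 = $78,578.33.
Line 3 (1390.48, Quenara, 1,863 kg, $426,347.55):
Base rate for 1390.48 is 2% + $1.77/kg.
Origin Quenara qualifies under the Velay–Quenara agreement and 1390.48 is covered: preferential rate Free applies instead.
The additional-duty order on 1390.48 targets Drenador, not Quenara; it does not apply.
Duty = $426,347.55 × 0% = $0.00.
Total = $0.00 + $78,578.33 + $0.00 = $78,578.33.

$78,578.33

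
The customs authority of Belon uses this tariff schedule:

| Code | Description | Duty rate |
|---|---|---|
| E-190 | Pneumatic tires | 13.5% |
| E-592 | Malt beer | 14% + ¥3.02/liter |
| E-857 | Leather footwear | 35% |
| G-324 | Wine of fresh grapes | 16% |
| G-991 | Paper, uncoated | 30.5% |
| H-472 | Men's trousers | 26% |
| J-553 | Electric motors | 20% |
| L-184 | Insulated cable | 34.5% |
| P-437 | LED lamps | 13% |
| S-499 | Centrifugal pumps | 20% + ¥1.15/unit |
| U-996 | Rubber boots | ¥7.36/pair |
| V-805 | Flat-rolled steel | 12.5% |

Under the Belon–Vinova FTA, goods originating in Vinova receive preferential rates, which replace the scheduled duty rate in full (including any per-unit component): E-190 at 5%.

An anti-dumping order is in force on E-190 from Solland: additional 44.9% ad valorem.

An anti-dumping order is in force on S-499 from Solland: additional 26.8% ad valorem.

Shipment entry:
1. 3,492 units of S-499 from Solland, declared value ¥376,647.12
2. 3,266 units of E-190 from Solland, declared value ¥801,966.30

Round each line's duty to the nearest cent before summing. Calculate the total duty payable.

¥648,634.97

Line 1 (S-499, Solland, 3,492 units, ¥376,647.12):
Base rate for S-499 is 20% + ¥1.15/unit.
Additional duty on S-499 from Solland: +26.8%. Applied ad valorem rate: 20% + 26.8% = 46.8%.
Duty = ¥376,647.12 × 46.8% + 3,492 × ¥1.15 = ¥180,286.65.
Line 2 (E-190, Solland, 3,266 units, ¥801,966.30):
Base rate for E-190 is 13.5%.
E-190 has an FTA preferential rate, but origin Solland is not Vinova; base rate stands.
Additional duty on E-190 from Solland: +44.9%. Applied ad valorem rate: 13.5% + 44.9% = 58.4%.
Duty = ¥801,966.30 × 58.4% = ¥468,348.32.
Total = ¥180,286.65 + ¥468,348.32 = ¥648,634.97.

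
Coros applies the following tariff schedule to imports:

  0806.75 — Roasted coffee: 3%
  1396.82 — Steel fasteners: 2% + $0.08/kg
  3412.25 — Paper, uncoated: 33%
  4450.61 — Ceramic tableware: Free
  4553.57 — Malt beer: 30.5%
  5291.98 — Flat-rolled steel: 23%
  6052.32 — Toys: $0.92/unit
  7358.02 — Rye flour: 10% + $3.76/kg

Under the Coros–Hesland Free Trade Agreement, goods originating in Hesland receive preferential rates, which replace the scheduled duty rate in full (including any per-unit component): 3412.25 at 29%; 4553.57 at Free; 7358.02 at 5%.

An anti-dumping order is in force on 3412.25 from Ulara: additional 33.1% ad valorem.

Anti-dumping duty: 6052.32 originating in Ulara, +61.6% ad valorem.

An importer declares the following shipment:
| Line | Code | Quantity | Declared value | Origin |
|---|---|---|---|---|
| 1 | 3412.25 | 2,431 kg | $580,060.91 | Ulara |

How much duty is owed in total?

$383,420.26

Line 1 (3412.25, Ulara, 2,431 kg, $580,060.91):
Base rate for 3412.25 is 33%.
3412.25 has an FTA preferential rate, but origin Ulara is not Hesland; base rate stands.
Additional duty on 3412.25 from Ulara: +33.1%. Applied ad valorem rate: 33% + 33.1% = 66.1%.
Duty = $580,060.91 × 66.1% = $383,420.26.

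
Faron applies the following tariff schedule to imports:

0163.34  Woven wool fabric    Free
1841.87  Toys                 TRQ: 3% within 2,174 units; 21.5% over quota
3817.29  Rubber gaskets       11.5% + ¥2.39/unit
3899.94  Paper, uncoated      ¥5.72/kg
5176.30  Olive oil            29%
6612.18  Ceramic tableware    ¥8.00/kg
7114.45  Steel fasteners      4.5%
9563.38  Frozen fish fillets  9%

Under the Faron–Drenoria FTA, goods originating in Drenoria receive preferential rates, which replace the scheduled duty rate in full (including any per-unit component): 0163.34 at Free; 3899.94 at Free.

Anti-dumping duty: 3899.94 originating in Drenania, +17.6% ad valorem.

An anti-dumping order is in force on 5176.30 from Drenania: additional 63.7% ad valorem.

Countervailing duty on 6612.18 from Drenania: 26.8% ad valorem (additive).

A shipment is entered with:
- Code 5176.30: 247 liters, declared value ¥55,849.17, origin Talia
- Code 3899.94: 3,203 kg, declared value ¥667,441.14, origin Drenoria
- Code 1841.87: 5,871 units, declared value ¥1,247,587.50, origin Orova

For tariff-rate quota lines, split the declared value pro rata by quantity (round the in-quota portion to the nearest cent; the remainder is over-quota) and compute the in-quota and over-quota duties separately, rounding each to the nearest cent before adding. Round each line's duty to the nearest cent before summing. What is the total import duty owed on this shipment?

¥198,962.20

Line 1 (5176.30, Talia, 247 liters, ¥55,849.17):
Base rate for 5176.30 is 29%.
The additional-duty order on 5176.30 targets Drenania, not Talia; it does not apply.
Duty = ¥55,849.17 × 29% = ¥16,196.26.
Line 2 (3899.94, Drenoria, 3,203 kg, ¥667,441.14):
Base rate for 3899.94 is ¥5.72/kg.
Origin Drenoria qualifies under the Faron–Drenoria agreement and 3899.94 is covered: preferential rate Free applies instead.
The additional-duty order on 3899.94 targets Drenania, not Drenoria; it does not apply.
Duty = ¥667,441.14 × 0% = ¥0.00.
Line 3 (1841.87, Orova, 5,871 units, ¥1,247,587.50):
Code 1841.87 is under a tariff-rate quota (threshold 2,174 units). In-quota: 2,174 units at 3%; over-quota: 3,697 units at 21.5%.
Pro-rata value split: in-quota = ¥1,247,587.50 × 2,174/5,871 = ¥461,975.00; over-quota = ¥1,247,587.50 − ¥461,975.00 = ¥785,612.50.
In-quota duty = ¥461,975.00 × 3% = ¥13,859.25. Over-quota duty = ¥785,612.50 × 21.5% = ¥168,906.69.
Line duty = ¥13,859.25 + ¥168,906.69 = ¥182,765.94.
Total = ¥16,196.26 + ¥0.00 + ¥182,765.94 = ¥198,962.20.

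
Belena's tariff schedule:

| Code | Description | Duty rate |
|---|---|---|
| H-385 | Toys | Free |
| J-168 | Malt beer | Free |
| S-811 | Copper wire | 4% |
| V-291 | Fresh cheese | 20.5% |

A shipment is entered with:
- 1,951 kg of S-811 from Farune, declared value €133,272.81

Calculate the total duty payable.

Line 1 (S-811, Farune, 1,951 kg, €133,272.81):
Base rate for S-811 is 4%.
Duty = €133,272.81 × 4% = €5,330.91.

€5,330.91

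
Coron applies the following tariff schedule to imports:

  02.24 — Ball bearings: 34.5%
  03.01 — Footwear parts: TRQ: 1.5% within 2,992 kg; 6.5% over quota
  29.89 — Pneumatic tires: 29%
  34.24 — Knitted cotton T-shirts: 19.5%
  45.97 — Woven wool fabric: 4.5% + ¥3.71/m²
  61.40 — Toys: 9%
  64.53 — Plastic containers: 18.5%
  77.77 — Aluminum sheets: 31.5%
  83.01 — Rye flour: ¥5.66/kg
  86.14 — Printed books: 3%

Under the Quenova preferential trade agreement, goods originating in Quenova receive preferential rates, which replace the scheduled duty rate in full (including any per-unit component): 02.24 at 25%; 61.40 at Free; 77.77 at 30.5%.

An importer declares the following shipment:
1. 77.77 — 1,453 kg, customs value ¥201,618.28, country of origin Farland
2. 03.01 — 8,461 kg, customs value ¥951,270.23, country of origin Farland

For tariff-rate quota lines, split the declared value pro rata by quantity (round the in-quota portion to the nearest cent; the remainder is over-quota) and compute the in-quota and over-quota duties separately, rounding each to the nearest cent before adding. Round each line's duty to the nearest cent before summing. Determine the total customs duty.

Line 1 (77.77, Farland, 1,453 kg, ¥201,618.28):
Base rate for 77.77 is 31.5%.
77.77 has an FTA preferential rate, but origin Farland is not Quenova; base rate stands.
Duty = ¥201,618.28 × 31.5% = ¥63,509.76.
Line 2 (03.01, Farland, 8,461 kg, ¥951,270.23):
Code 03.01 is under a tariff-rate quota (threshold 2,992 kg). In-quota: 2,992 kg at 1.5%; over-quota: 5,469 kg at 6.5%.
Pro-rata value split: in-quota = ¥951,270.23 × 2,992/8,461 = ¥336,390.56; over-quota = ¥951,270.23 − ¥336,390.56 = ¥614,879.67.
In-quota duty = ¥336,390.56 × 1.5% = ¥5,045.86. Over-quota duty = ¥614,879.67 × 6.5% = ¥39,967.18.
Line duty = ¥5,045.86 + ¥39,967.18 = ¥45,013.04.
Total = ¥63,509.76 + ¥45,013.04 = ¥108,522.80.

¥108,522.80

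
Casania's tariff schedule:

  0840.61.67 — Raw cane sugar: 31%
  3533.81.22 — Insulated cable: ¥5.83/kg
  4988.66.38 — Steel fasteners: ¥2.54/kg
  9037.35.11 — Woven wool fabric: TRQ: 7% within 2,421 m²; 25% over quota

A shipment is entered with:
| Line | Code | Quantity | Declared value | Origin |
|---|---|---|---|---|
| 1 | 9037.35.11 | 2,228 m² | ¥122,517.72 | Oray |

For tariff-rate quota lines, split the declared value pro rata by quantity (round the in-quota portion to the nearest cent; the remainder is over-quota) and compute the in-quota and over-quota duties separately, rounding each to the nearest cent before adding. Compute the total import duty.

Line 1 (9037.35.11, Oray, 2,228 m², ¥122,517.72):
Code 9037.35.11 is under a tariff-rate quota (threshold 2,421 m²). Quantity 2,228 m² is within the quota, so the in-quota rate 7% applies to the full value.
Duty = ¥122,517.72 × 7% = ¥8,576.24.

¥8,576.24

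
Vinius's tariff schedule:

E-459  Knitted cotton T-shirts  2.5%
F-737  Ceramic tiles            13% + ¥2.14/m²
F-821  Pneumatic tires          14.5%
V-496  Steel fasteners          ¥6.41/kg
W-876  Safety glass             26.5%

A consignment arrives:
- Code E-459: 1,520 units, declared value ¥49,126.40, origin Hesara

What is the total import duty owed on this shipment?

¥1,228.16

Line 1 (E-459, Hesara, 1,520 units, ¥49,126.40):
Base rate for E-459 is 2.5%.
Duty = ¥49,126.40 × 2.5% = ¥1,228.16.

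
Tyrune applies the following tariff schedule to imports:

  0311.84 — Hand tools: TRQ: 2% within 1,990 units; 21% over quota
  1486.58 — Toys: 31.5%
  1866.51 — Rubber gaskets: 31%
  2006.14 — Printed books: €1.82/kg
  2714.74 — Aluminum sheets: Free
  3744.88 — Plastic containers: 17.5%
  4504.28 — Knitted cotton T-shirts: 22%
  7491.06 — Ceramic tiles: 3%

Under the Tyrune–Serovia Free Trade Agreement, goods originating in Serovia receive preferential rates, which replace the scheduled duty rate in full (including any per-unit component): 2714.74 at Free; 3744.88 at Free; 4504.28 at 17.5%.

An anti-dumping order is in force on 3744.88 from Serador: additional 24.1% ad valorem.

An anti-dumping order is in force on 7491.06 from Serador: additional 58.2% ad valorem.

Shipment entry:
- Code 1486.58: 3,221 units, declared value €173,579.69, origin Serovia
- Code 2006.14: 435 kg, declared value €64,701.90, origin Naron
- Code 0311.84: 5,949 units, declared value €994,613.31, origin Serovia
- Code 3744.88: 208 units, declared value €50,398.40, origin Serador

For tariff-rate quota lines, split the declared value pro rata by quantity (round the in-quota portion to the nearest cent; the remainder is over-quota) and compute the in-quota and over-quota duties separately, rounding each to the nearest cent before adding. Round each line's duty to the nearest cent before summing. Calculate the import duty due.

€222,089.28

Line 1 (1486.58, Serovia, 3,221 units, €173,579.69):
Base rate for 1486.58 is 31.5%.
Origin Serovia is the FTA partner but 1486.58 is not on the preference list; base rate stands.
Duty = €173,579.69 × 31.5% = €54,677.60.
Line 2 (2006.14, Naron, 435 kg, €64,701.90):
Base rate for 2006.14 is €1.82/kg.
Duty = 435 × €1.82 = €791.70.
Line 3 (0311.84, Serovia, 5,949 units, €994,613.31):
Code 0311.84 is under a tariff-rate quota (threshold 1,990 units). In-quota: 1,990 units at 2%; over-quota: 3,959 units at 21%.
Pro-rata value split: in-quota = €994,613.31 × 1,990/5,949 = €332,708.10; over-quota = €994,613.31 − €332,708.10 = €661,905.21.
In-quota duty = €332,708.10 × 2% = €6,654.16. Over-quota duty = €661,905.21 × 21% = €139,000.09.
Line duty = €6,654.16 + €139,000.09 = €145,654.25.
Line 4 (3744.88, Serador, 208 units, €50,398.40):
Base rate for 3744.88 is 17.5%.
3744.88 has an FTA preferential rate, but origin Serador is not Serovia; base rate stands.
Additional duty on 3744.88 from Serador: +24.1%. Applied ad valorem rate: 17.5% + 24.1% = 41.6%.
Duty = €50,398.40 × 41.6% = €20,965.73.
Total = €54,677.60 + €791.70 + €145,654.25 + €20,965.73 = €222,089.28.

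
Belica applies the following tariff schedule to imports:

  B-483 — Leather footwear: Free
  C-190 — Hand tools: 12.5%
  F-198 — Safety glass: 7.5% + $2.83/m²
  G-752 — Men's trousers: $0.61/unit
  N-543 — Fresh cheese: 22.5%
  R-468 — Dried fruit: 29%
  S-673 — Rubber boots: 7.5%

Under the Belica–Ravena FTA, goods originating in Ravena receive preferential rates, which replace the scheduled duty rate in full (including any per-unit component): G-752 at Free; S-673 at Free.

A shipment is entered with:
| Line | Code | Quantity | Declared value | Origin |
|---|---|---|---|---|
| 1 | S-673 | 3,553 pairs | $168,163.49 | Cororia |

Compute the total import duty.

$12,612.26

Line 1 (S-673, Cororia, 3,553 pairs, $168,163.49):
Base rate for S-673 is 7.5%.
S-673 has an FTA preferential rate, but origin Cororia is not Ravena; base rate stands.
Duty = $168,163.49 × 7.5% = $12,612.26.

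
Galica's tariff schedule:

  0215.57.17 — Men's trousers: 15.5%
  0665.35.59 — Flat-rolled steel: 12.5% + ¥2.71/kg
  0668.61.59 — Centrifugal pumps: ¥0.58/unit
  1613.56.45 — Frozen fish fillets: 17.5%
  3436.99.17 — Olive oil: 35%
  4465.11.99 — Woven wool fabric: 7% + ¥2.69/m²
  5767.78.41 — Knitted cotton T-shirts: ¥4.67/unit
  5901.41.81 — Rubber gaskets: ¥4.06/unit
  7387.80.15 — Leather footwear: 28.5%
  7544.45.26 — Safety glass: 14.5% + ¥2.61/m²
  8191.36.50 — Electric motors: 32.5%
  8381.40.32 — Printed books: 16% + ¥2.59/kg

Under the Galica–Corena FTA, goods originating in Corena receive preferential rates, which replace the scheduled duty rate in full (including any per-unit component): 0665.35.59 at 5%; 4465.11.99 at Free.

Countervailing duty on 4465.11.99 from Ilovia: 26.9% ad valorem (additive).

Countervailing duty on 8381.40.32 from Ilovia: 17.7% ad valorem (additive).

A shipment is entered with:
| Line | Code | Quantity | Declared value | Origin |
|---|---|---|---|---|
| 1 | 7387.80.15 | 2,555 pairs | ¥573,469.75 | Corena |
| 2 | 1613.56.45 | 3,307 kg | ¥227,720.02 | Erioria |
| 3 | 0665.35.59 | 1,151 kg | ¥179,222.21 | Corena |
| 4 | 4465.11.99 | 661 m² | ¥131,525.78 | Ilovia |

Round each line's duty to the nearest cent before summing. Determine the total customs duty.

Line 1 (7387.80.15, Corena, 2,555 pairs, ¥573,469.75):
Base rate for 7387.80.15 is 28.5%.
Origin Corena is the FTA partner but 7387.80.15 is not on the preference list; base rate stands.
Duty = ¥573,469.75 × 28.5% = ¥163,438.88.
Line 2 (1613.56.45, Erioria, 3,307 kg, ¥227,720.02):
Base rate for 1613.56.45 is 17.5%.
Duty = ¥227,720.02 × 17.5% = ¥39,851.00.
Line 3 (0665.35.59, Corena, 1,151 kg, ¥179,222.21):
Base rate for 0665.35.59 is 12.5% + ¥2.71/kg.
Origin Corena qualifies under the Galica–Corena agreement and 0665.35.59 is covered: preferential rate 5% applies instead.
Duty = ¥179,222.21 × 5% = ¥8,961.11.
Line 4 (4465.11.99, Ilovia, 661 m², ¥131,525.78):
Base rate for 4465.11.99 is 7% + ¥2.69/m².
4465.11.99 has an FTA preferential rate, but origin Ilovia is not Corena; base rate stands.
Additional duty on 4465.11.99 from Ilovia: +26.9%. Applied ad valorem rate: 7% + 26.9% = 33.9%.
Duty = ¥131,525.78 × 33.9% + 661 × ¥2.69 = ¥46,365.33.
Total = ¥163,438.88 + ¥39,851.00 + ¥8,961.11 + ¥46,365.33 = ¥258,616.32.

¥258,616.32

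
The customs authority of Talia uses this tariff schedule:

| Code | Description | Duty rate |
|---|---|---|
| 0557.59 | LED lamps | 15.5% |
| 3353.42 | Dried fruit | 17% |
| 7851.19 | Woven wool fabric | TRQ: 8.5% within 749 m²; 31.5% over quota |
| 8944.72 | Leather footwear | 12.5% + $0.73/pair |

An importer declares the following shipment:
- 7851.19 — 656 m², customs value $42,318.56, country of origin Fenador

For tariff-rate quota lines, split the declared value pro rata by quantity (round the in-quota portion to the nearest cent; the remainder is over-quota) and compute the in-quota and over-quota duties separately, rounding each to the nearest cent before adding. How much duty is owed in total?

Line 1 (7851.19, Fenador, 656 m², $42,318.56):
Code 7851.19 is under a tariff-rate quota (threshold 749 m²). Quantity 656 m² is within the quota, so the in-quota rate 8.5% applies to the full value.
Duty = $42,318.56 × 8.5% = $3,597.08.

$3,597.08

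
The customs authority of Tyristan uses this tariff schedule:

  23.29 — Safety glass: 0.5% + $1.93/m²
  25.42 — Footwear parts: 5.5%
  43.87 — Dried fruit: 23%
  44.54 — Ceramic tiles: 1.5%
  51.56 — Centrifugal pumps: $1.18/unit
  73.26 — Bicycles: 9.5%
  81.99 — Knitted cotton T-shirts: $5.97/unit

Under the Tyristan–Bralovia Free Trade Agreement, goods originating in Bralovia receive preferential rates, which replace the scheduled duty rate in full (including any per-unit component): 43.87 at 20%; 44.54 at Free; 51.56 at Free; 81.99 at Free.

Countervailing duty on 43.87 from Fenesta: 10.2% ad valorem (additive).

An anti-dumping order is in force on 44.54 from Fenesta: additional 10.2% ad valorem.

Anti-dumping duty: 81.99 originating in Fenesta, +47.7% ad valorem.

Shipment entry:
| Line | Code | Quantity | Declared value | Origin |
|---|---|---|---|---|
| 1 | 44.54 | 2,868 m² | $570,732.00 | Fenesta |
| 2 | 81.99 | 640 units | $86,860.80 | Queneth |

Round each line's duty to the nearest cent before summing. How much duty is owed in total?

Line 1 (44.54, Fenesta, 2,868 m², $570,732.00):
Base rate for 44.54 is 1.5%.
44.54 has an FTA preferential rate, but origin Fenesta is not Bralovia; base rate stands.
Additional duty on 44.54 from Fenesta: +10.2%. Applied ad valorem rate: 1.5% + 10.2% = 11.7%.
Duty = $570,732.00 × 11.7% = $66,775.64.
Line 2 (81.99, Queneth, 640 units, $86,860.80):
Base rate for 81.99 is $5.97/unit.
81.99 has an FTA preferential rate, but origin Queneth is not Bralovia; base rate stands.
The additional-duty order on 81.99 targets Fenesta, not Queneth; it does not apply.
Duty = 640 × $5.97 = $3,820.80.
Total = $66,775.64 + $3,820.80 = $70,596.44.

$70,596.44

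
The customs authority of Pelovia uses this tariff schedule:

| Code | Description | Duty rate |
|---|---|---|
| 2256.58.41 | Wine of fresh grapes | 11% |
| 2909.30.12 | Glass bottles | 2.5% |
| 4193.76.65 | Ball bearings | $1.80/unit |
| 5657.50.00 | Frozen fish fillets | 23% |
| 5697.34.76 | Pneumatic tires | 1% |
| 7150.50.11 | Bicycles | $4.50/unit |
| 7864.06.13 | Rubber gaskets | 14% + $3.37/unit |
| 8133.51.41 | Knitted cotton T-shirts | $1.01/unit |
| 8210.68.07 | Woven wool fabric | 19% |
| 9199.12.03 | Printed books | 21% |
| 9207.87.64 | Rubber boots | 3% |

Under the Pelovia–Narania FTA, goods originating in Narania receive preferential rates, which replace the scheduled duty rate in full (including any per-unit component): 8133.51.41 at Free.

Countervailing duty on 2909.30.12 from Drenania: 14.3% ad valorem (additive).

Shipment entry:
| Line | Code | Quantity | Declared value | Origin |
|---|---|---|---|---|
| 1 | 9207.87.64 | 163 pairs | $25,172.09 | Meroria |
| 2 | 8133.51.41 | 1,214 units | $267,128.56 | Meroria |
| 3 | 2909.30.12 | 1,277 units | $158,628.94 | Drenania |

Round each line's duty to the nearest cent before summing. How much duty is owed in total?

$28,630.96

Line 1 (9207.87.64, Meroria, 163 pairs, $25,172.09):
Base rate for 9207.87.64 is 3%.
Duty = $25,172.09 × 3% = $755.16.
Line 2 (8133.51.41, Meroria, 1,214 units, $267,128.56):
Base rate for 8133.51.41 is $1.01/unit.
8133.51.41 has an FTA preferential rate, but origin Meroria is not Narania; base rate stands.
Duty = 1,214 × $1.01 = $1,226.14.
Line 3 (2909.30.12, Drenania, 1,277 units, $158,628.94):
Base rate for 2909.30.12 is 2.5%.
Additional duty on 2909.30.12 from Drenania: +14.3%. Applied ad valorem rate: 2.5% + 14.3% = 16.8%.
Duty = $158,628.94 × 16.8% = $26,649.66.
Total = $755.16 + $1,226.14 + $26,649.66 = $28,630.96.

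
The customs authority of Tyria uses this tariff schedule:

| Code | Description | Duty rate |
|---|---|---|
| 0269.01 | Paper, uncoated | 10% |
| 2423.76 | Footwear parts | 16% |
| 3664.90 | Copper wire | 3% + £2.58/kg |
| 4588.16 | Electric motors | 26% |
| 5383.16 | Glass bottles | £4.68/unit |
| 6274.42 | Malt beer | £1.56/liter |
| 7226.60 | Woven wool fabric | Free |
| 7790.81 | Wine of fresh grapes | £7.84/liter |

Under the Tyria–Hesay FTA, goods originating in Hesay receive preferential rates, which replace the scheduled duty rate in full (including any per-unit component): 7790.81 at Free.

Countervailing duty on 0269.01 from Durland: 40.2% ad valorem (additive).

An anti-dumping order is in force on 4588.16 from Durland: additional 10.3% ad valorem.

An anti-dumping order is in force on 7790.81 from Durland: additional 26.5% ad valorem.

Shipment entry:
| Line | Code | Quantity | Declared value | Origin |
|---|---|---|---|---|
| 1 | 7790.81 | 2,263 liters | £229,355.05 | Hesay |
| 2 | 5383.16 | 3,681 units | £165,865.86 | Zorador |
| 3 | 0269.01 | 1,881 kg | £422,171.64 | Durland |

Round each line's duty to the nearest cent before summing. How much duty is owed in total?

Line 1 (7790.81, Hesay, 2,263 liters, £229,355.05):
Base rate for 7790.81 is £7.84/liter.
Origin Hesay qualifies under the Tyria–Hesay agreement and 7790.81 is covered: preferential rate Free applies instead.
The additional-duty order on 7790.81 targets Durland, not Hesay; it does not apply.
Duty = £229,355.05 × 0% = £0.00.
Line 2 (5383.16, Zorador, 3,681 units, £165,865.86):
Base rate for 5383.16 is £4.68/unit.
Duty = 3,681 × £4.68 = £17,227.08.
Line 3 (0269.01, Durland, 1,881 kg, £422,171.64):
Base rate for 0269.01 is 10%.
Additional duty on 0269.01 from Durland: +40.2%. Applied ad valorem rate: 10% + 40.2% = 50.2%.
Duty = £422,171.64 × 50.2% = £211,930.16.
Total = £0.00 + £17,227.08 + £211,930.16 = £229,157.24.

£229,157.24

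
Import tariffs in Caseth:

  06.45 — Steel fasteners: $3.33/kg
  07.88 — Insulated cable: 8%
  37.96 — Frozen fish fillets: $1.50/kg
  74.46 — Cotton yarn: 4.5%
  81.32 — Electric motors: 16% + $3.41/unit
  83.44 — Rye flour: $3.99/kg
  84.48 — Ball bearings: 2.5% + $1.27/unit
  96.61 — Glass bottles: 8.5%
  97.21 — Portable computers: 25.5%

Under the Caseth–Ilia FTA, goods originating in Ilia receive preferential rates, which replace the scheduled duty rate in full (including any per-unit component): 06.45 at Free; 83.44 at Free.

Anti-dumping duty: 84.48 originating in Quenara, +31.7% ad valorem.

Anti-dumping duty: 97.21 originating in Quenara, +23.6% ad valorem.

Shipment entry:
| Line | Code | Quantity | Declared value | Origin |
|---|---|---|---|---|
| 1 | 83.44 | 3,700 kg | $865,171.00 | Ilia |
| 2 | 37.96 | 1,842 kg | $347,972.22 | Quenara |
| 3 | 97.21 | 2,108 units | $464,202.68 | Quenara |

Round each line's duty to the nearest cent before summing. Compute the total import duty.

$230,686.52

Line 1 (83.44, Ilia, 3,700 kg, $865,171.00):
Base rate for 83.44 is $3.99/kg.
Origin Ilia qualifies under the Caseth–Ilia agreement and 83.44 is covered: preferential rate Free applies instead.
Duty = $865,171.00 × 0% = $0.00.
Line 2 (37.96, Quenara, 1,842 kg, $347,972.22):
Base rate for 37.96 is $1.50/kg.
Duty = 1,842 × $1.50 = $2,763.00.
Line 3 (97.21, Quenara, 2,108 units, $464,202.68):
Base rate for 97.21 is 25.5%.
Additional duty on 97.21 from Quenara: +23.6%. Applied ad valorem rate: 25.5% + 23.6% = 49.1%.
Duty = $464,202.68 × 49.1% = $227,923.52.
Total = $0.00 + $2,763.00 + $227,923.52 = $230,686.52.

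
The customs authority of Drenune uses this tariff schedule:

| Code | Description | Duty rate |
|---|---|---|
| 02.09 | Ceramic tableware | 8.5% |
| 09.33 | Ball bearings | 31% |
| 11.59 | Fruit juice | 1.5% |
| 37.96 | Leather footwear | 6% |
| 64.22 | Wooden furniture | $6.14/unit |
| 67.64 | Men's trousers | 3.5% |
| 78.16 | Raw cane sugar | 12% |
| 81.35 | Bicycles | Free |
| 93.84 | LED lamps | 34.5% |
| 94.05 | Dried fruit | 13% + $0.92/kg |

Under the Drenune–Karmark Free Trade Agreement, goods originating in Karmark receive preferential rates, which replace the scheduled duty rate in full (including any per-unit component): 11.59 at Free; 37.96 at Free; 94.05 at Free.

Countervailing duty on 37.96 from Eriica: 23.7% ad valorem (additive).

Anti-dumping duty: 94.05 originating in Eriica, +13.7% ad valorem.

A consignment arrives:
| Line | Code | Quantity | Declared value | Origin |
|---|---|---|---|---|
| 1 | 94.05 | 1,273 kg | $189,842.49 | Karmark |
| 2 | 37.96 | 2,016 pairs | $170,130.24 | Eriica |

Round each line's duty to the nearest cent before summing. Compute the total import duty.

Line 1 (94.05, Karmark, 1,273 kg, $189,842.49):
Base rate for 94.05 is 13% + $0.92/kg.
Origin Karmark qualifies under the Drenune–Karmark agreement and 94.05 is covered: preferential rate Free applies instead.
The additional-duty order on 94.05 targets Eriica, not Karmark; it does not apply.
Duty = $189,842.49 × 0% = $0.00.
Line 2 (37.96, Eriica, 2,016 pairs, $170,130.24):
Base rate for 37.96 is 6%.
37.96 has an FTA preferential rate, but origin Eriica is not Karmark; base rate stands.
Additional duty on 37.96 from Eriica: +23.7%. Applied ad valorem rate: 6% + 23.7% = 29.7%.
Duty = $170,130.24 × 29.7% = $50,528.68.
Total = $0.00 + $50,528.68 = $50,528.68.

$50,528.68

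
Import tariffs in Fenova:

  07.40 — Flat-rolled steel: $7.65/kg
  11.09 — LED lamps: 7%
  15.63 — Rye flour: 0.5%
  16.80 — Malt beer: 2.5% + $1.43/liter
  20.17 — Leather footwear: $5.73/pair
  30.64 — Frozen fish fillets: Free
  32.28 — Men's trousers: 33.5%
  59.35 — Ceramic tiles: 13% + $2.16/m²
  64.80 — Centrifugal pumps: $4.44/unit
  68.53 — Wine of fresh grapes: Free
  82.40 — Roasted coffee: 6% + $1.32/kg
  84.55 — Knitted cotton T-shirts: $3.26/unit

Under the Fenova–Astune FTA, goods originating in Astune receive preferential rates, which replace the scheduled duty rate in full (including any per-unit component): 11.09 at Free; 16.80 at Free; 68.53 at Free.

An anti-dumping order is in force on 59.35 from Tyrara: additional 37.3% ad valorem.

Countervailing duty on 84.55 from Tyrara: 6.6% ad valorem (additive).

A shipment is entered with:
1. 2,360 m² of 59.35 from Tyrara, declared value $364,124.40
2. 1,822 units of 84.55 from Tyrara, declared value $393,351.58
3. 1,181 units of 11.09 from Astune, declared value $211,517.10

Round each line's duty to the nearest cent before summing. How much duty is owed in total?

Line 1 (59.35, Tyrara, 2,360 m², $364,124.40):
Base rate for 59.35 is 13% + $2.16/m².
Additional duty on 59.35 from Tyrara: +37.3%. Applied ad valorem rate: 13% + 37.3% = 50.3%.
Duty = $364,124.40 × 50.3% + 2,360 × $2.16 = $188,252.17.
Line 2 (84.55, Tyrara, 1,822 units, $393,351.58):
Base rate for 84.55 is $3.26/unit.
Additional duty on 84.55 from Tyrara: +6.6% ad valorem. Applied ad valorem rate = 6.6%.
Duty = $393,351.58 × 6.6% + 1,822 × $3.26 = $31,900.92.
Line 3 (11.09, Astune, 1,181 units, $211,517.10):
Base rate for 11.09 is 7%.
Origin Astune qualifies under the Fenova–Astune agreement and 11.09 is covered: preferential rate Free applies instead.
Duty = $211,517.10 × 0% = $0.00.
Total = $188,252.17 + $31,900.92 + $0.00 = $220,153.09.

$220,153.09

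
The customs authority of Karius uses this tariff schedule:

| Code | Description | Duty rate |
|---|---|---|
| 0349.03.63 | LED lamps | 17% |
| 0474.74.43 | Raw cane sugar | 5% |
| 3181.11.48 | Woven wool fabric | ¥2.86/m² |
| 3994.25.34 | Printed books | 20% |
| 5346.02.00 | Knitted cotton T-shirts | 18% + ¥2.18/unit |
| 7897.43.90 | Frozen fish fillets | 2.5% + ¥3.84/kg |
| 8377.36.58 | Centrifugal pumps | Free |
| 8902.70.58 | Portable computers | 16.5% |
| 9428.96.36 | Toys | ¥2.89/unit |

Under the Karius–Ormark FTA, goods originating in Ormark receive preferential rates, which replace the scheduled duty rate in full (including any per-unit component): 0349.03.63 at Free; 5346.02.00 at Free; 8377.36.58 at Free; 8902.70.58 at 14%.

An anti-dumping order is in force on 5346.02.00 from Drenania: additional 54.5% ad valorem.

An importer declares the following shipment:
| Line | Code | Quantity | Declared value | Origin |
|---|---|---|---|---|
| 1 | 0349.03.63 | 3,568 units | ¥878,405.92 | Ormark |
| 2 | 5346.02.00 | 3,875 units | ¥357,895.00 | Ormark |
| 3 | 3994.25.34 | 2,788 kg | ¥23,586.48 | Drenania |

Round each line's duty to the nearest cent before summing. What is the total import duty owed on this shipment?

¥4,717.30

Line 1 (0349.03.63, Ormark, 3,568 units, ¥878,405.92):
Base rate for 0349.03.63 is 17%.
Origin Ormark qualifies under the Karius–Ormark agreement and 0349.03.63 is covered: preferential rate Free applies instead.
Duty = ¥878,405.92 × 0% = ¥0.00.
Line 2 (5346.02.00, Ormark, 3,875 units, ¥357,895.00):
Base rate for 5346.02.00 is 18% + ¥2.18/unit.
Origin Ormark qualifies under the Karius–Ormark agreement and 5346.02.00 is covered: preferential rate Free applies instead.
The additional-duty order on 5346.02.00 targets Drenania, not Ormark; it does not apply.
Duty = ¥357,895.00 × 0% = ¥0.00.
Line 3 (3994.25.34, Drenania, 2,788 kg, ¥23,586.48):
Base rate for 3994.25.34 is 20%.
Duty = ¥23,586.48 × 20% = ¥4,717.30.
Total = ¥0.00 + ¥0.00 + ¥4,717.30 = ¥4,717.30.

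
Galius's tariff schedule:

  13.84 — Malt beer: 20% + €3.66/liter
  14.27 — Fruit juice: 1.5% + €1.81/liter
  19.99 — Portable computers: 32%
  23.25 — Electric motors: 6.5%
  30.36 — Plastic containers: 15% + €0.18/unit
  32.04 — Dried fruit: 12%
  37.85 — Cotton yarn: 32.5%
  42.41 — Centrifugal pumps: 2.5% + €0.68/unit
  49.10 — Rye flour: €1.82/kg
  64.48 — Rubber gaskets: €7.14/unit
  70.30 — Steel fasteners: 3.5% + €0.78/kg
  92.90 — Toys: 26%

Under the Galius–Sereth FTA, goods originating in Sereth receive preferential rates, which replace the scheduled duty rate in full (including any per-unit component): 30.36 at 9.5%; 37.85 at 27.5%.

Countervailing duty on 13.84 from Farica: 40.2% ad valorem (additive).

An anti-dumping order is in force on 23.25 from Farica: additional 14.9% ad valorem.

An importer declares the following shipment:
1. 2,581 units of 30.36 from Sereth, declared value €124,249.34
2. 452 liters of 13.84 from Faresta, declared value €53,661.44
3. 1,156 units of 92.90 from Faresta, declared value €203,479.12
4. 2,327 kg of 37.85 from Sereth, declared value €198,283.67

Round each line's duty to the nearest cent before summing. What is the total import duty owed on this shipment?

Line 1 (30.36, Sereth, 2,581 units, €124,249.34):
Base rate for 30.36 is 15% + €0.18/unit.
Origin Sereth qualifies under the Galius–Sereth agreement and 30.36 is covered: preferential rate 9.5% applies instead.
Duty = €124,249.34 × 9.5% = €11,803.69.
Line 2 (13.84, Faresta, 452 liters, €53,661.44):
Base rate for 13.84 is 20% + €3.66/liter.
The additional-duty order on 13.84 targets Farica, not Faresta; it does not apply.
Duty = €53,661.44 × 20% + 452 × €3.66 = €12,386.61.
Line 3 (92.90, Faresta, 1,156 units, €203,479.12):
Base rate for 92.90 is 26%.
Duty = €203,479.12 × 26% = €52,904.57.
Line 4 (37.85, Sereth, 2,327 kg, €198,283.67):
Base rate for 37.85 is 32.5%.
Origin Sereth qualifies under the Galius–Sereth agreement and 37.85 is covered: preferential rate 27.5% applies instead.
Duty = €198,283.67 × 27.5% = €54,528.01.
Total = €11,803.69 + €12,386.61 + €52,904.57 + €54,528.01 = €131,622.88.

€131,622.88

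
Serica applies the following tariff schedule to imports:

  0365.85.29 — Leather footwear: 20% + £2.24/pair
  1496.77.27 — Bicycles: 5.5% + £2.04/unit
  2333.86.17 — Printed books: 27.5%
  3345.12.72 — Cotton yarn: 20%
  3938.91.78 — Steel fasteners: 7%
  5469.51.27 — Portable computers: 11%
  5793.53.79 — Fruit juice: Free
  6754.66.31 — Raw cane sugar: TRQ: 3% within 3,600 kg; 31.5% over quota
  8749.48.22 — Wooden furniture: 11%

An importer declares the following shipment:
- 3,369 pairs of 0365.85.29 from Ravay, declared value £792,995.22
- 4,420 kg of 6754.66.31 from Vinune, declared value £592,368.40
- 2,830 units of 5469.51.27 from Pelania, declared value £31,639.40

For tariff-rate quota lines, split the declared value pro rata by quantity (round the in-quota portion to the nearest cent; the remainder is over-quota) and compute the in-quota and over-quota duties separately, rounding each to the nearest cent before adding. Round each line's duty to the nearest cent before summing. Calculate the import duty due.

Line 1 (0365.85.29, Ravay, 3,369 pairs, £792,995.22):
Base rate for 0365.85.29 is 20% + £2.24/pair.
Duty = £792,995.22 × 20% + 3,369 × £2.24 = £166,145.60.
Line 2 (6754.66.31, Vinune, 4,420 kg, £592,368.40):
Code 6754.66.31 is under a tariff-rate quota (threshold 3,600 kg). In-quota: 3,600 kg at 3%; over-quota: 820 kg at 31.5%.
Pro-rata value split: in-quota = £592,368.40 × 3,600/4,420 = £482,472.00; over-quota = £592,368.40 − £482,472.00 = £109,896.40.
In-quota duty = £482,472.00 × 3% = £14,474.16. Over-quota duty = £109,896.40 × 31.5% = £34,617.37.
Line duty = £14,474.16 + £34,617.37 = £49,091.53.
Line 3 (5469.51.27, Pelania, 2,830 units, £31,639.40):
Base rate for 5469.51.27 is 11%.
Duty = £31,639.40 × 11% = £3,480.33.
Total = £166,145.60 + £49,091.53 + £3,480.33 = £218,717.46.

£218,717.46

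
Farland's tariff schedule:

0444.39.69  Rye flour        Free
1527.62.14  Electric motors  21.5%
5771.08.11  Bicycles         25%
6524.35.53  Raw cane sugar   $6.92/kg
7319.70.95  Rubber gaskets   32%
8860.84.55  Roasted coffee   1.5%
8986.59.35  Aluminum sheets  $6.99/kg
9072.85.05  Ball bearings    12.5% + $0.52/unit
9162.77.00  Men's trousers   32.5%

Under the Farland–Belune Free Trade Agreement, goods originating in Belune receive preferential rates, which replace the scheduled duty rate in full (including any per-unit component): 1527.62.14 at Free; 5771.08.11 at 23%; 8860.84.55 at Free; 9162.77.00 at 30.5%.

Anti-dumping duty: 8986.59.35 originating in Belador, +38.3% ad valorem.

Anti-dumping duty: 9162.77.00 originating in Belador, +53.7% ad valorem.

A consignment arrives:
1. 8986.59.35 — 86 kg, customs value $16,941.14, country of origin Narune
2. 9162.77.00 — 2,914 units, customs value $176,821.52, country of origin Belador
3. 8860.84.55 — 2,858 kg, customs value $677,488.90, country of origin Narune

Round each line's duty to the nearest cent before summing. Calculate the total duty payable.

$163,183.62

Line 1 (8986.59.35, Narune, 86 kg, $16,941.14):
Base rate for 8986.59.35 is $6.99/kg.
The additional-duty order on 8986.59.35 targets Belador, not Narune; it does not apply.
Duty = 86 × $6.99 = $601.14.
Line 2 (9162.77.00, Belador, 2,914 units, $176,821.52):
Base rate for 9162.77.00 is 32.5%.
9162.77.00 has an FTA preferential rate, but origin Belador is not Belune; base rate stands.
Additional duty on 9162.77.00 from Belador: +53.7%. Applied ad valorem rate: 32.5% + 53.7% = 86.2%.
Duty = $176,821.52 × 86.2% = $152,420.15.
Line 3 (8860.84.55, Narune, 2,858 kg, $677,488.90):
Base rate for 8860.84.55 is 1.5%.
8860.84.55 has an FTA preferential rate, but origin Narune is not Belune; base rate stands.
Duty = $677,488.90 × 1.5% = $10,162.33.
Total = $601.14 + $152,420.15 + $10,162.33 = $163,183.62.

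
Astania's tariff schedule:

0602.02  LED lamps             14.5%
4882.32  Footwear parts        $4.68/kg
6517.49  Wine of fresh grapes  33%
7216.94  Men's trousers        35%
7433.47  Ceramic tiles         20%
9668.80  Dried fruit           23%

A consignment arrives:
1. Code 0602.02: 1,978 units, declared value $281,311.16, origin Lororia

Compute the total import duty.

$40,790.12

Line 1 (0602.02, Lororia, 1,978 units, $281,311.16):
Base rate for 0602.02 is 14.5%.
Duty = $281,311.16 × 14.5% = $40,790.12.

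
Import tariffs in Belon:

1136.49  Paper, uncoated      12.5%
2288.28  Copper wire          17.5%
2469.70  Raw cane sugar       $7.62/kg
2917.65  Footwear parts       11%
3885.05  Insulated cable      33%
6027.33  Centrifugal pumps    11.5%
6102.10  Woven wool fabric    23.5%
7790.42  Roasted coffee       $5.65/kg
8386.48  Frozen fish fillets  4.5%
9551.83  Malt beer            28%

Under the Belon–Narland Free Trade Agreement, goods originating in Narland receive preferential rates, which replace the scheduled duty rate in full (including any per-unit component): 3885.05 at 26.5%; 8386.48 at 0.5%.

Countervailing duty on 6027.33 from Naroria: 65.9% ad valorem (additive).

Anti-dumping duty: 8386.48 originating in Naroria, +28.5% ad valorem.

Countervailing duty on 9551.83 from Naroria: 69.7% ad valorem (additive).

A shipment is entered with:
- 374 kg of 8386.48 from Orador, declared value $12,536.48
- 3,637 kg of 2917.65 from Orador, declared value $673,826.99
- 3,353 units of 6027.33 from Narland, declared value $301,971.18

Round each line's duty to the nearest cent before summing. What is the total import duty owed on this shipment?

$109,411.80

Line 1 (8386.48, Orador, 374 kg, $12,536.48):
Base rate for 8386.48 is 4.5%.
8386.48 has an FTA preferential rate, but origin Orador is not Narland; base rate stands.
The additional-duty order on 8386.48 targets Naroria, not Orador; it does not apply.
Duty = $12,536.48 × 4.5% = $564.14.
Line 2 (2917.65, Orador, 3,637 kg, $673,826.99):
Base rate for 2917.65 is 11%.
Duty = $673,826.99 × 11% = $74,120.97.
Line 3 (6027.33, Narland, 3,353 units, $301,971.18):
Base rate for 6027.33 is 11.5%.
Origin Narland is the FTA partner but 6027.33 is not on the preference list; base rate stands.
The additional-duty order on 6027.33 targets Naroria, not Narland; it does not apply.
Duty = $301,971.18 × 11.5% = $34,726.69.
Total = $564.14 + $74,120.97 + $34,726.69 = $109,411.80.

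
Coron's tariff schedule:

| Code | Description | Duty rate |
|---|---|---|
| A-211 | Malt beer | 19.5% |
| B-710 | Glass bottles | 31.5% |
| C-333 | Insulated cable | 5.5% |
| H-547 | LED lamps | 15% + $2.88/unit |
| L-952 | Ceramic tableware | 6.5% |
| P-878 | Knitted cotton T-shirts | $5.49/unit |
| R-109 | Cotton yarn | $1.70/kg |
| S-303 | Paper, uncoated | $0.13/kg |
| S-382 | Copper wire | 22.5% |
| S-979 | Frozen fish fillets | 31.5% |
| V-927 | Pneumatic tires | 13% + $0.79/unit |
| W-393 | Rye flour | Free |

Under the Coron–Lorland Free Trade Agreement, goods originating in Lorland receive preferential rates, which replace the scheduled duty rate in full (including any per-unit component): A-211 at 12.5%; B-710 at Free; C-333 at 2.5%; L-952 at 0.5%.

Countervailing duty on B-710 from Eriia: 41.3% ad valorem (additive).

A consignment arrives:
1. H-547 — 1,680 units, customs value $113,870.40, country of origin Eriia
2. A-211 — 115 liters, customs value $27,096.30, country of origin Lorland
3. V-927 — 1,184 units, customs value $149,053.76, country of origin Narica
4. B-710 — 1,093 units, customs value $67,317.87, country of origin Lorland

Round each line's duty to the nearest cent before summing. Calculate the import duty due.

$45,618.35

Line 1 (H-547, Eriia, 1,680 units, $113,870.40):
Base rate for H-547 is 15% + $2.88/unit.
Duty = $113,870.40 × 15% + 1,680 × $2.88 = $21,918.96.
Line 2 (A-211, Lorland, 115 liters, $27,096.30):
Base rate for A-211 is 19.5%.
Origin Lorland qualifies under the Coron–Lorland agreement and A-211 is covered: preferential rate 12.5% applies instead.
Duty = $27,096.30 × 12.5% = $3,387.04.
Line 3 (V-927, Narica, 1,184 units, $149,053.76):
Base rate for V-927 is 13% + $0.79/unit.
Duty = $149,053.76 × 13% + 1,184 × $0.79 = $20,312.35.
Line 4 (B-710, Lorland, 1,093 units, $67,317.87):
Base rate for B-710 is 31.5%.
Origin Lorland qualifies under the Coron–Lorland agreement and B-710 is covered: preferential rate Free applies instead.
The additional-duty order on B-710 targets Eriia, not Lorland; it does not apply.
Duty = $67,317.87 × 0% = $0.00.
Total = $21,918.96 + $3,387.04 + $20,312.35 + $0.00 = $45,618.35.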